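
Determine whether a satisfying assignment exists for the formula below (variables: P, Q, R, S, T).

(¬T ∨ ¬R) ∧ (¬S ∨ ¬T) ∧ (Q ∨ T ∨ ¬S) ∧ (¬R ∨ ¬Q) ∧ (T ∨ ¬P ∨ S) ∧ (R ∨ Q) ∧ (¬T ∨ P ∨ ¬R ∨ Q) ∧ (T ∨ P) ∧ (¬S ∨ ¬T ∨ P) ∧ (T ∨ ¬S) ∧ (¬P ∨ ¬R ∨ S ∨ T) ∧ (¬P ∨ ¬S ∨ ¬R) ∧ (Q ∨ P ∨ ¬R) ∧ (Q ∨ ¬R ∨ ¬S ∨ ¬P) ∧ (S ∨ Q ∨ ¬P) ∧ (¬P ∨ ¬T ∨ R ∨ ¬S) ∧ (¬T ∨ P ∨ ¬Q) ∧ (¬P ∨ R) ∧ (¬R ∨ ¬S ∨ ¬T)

Unsatisfiable

Suppose T = False.
(P) alone gives P = True.
(S) alone gives S = True.
Now (¬S) is unsatisfied and unit — conflict.
Backtrack on T: now try T = True.
(¬R) alone gives R = False.
(¬S) alone gives S = False.
(Q) alone gives Q = True.
(P) alone gives P = True.
Now (¬P) is unsatisfied and unit — conflict.
Neither T = True nor T = False works.
No assignment satisfies every clause.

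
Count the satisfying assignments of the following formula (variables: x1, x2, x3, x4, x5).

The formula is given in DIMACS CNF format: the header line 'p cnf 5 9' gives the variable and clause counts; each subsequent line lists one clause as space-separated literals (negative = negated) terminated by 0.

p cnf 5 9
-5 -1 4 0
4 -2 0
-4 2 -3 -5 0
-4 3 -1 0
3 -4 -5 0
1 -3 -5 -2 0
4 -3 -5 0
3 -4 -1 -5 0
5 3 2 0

There are 2^5 = 32 truth assignments over (x1, x2, x3, x4, x5).
Split on x1. With x1 = True, the clauses containing x1 are satisfied and ¬x1 drops from the rest; 4 of the 2^4 = 16 assignments to the other variables satisfy what remains.
With x1 = False, by the same count on the reduced clause set, 5 assignments work.
(One model: x1=F, x2=F, x3=F, x4=F, x5=T.)
Total: 4 + 5 = 9.

9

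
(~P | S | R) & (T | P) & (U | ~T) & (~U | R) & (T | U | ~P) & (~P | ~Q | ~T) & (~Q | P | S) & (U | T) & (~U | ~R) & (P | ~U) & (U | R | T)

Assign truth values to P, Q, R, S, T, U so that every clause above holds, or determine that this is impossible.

UNSATISFIABLE

Case T = 1:
The clause (U) is unit, so U = 1.
The clause (R) is unit, so R = 1.
That conflicts with the unit clause (~R).
Backtrack on T: now try T = 0.
The clause (P) is unit, so P = 1.
The clause (U) is unit, so U = 1.
The clause (R) is unit, so R = 1.
That conflicts with the unit clause (~R).
Both values of T lead to a conflict.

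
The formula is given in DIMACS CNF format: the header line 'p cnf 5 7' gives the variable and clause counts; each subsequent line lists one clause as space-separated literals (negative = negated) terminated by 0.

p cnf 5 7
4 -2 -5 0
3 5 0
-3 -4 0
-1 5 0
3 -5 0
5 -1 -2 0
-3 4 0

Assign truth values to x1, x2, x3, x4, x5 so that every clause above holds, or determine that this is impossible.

UNSATISFIABLE

Suppose x3 = True.
From the singleton clause (¬x4), x4 = False.
Now (x4) is unsatisfied and unit — conflict.
Undo x3 and try x3 = False.
From the singleton clause (x5), x5 = True.
Now (¬x5) is unsatisfied and unit — conflict.
Neither x3 = True nor x3 = False works.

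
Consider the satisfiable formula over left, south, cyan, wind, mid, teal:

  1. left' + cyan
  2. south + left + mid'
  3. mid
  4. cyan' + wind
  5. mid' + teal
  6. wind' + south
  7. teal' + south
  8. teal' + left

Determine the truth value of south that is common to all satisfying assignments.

Suppose south = 0.
From the singleton clause (mid), mid = 1.
From the singleton clause (left), left = 1.
From the singleton clause (cyan), cyan = 1.
From the singleton clause (wind), wind = 1.
That conflicts with the unit clause (wind').
So every satisfying assignment has south = True.

True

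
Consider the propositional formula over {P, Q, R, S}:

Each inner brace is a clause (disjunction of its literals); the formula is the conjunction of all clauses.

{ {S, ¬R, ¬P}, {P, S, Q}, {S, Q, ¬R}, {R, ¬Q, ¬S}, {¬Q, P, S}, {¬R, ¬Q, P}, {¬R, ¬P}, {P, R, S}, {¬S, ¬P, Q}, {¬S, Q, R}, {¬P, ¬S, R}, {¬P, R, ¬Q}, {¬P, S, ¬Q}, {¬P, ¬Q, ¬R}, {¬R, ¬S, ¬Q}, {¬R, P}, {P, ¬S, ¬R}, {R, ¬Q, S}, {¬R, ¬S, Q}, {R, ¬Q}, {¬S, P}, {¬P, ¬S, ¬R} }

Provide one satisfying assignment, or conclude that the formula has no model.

Case R = False:
Unit clause (¬Q) forces Q = False.
Unit clause (¬S) forces S = False.
Unit clause (P) forces P = True.
All clauses are satisfied.

P=True, Q=False, R=False, S=False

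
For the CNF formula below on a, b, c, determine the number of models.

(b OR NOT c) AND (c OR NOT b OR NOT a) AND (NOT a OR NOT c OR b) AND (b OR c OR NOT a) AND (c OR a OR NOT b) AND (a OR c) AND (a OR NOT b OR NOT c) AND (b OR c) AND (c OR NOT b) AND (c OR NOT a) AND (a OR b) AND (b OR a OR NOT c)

There are 2^3 = 8 truth assignments over (a, b, c).
Check each against the 12 clauses (columns in the order a, b, c):
  F F F  ✗ fails (a OR c)
  F F T  ✗ fails (b OR NOT c)
  F T F  ✗ fails (c OR a OR NOT b)
  F T T  ✗ fails (a OR NOT b OR NOT c)
  T F F  ✗ fails (b OR c OR NOT a)
  T F T  ✗ fails (b OR NOT c)
  T T F  ✗ fails (c OR NOT b OR NOT a)
  T T T  ✓ satisfies all
1 of the 8 rows is a model.

1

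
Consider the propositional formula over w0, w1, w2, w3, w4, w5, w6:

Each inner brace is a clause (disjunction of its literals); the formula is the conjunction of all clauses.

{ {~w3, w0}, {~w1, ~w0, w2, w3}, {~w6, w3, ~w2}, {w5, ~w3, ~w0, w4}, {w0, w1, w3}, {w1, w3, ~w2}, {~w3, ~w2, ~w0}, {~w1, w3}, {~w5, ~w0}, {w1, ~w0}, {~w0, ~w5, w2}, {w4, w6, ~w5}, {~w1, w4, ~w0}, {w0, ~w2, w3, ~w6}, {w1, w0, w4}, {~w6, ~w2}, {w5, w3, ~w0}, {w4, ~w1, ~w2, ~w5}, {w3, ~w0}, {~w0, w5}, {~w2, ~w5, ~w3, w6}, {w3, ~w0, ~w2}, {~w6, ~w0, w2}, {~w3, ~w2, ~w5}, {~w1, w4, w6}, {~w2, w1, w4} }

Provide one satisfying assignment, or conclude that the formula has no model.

UNSATISFIABLE

Case w3 = 0:
Unit clause (~w1) forces w1 = 0.
Unit clause (w0) forces w0 = 1.
That conflicts with the unit clause (~w0).
So w3 must be the other value — set w3 = 1.
Unit clause (w0) forces w0 = 1.
Unit clause (~w2) forces w2 = 0.
Unit clause (~w5) forces w5 = 0.
That conflicts with the unit clause (w5).
Neither w3 = 1 nor w3 = 0 works.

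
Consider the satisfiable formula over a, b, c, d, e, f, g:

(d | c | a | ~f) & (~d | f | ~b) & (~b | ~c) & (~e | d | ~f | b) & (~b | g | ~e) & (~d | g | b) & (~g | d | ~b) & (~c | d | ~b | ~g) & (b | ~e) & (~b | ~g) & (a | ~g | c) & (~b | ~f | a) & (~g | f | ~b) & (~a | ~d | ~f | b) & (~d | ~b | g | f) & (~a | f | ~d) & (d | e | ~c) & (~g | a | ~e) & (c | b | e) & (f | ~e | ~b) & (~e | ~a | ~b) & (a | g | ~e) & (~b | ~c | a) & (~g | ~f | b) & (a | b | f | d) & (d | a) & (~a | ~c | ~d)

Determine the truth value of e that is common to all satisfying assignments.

Suppose e = 1.
(b) alone gives b = 1.
(~c) alone gives c = 0.
(g) alone gives g = 1.
But (~g) is also a unit clause — contradiction.
So every satisfying assignment has e = False.

False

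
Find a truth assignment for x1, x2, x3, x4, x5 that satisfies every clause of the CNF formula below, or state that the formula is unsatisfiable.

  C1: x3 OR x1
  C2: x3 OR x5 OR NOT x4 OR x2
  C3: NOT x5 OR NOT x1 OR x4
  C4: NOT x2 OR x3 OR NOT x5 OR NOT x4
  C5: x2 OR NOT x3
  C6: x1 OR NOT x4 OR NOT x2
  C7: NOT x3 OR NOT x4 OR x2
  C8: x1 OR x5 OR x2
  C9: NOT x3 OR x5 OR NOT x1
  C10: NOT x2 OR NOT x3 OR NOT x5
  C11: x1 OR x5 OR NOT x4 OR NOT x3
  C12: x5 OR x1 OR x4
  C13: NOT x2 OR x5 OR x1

x1: true; x2: true; x3: false; x4: false; x5: false

Suppose x3 = false.
Unit clause (x1) forces x1 = true.
Suppose x5 = false.
Suppose x4 = false.
No clause remains; x2 is free.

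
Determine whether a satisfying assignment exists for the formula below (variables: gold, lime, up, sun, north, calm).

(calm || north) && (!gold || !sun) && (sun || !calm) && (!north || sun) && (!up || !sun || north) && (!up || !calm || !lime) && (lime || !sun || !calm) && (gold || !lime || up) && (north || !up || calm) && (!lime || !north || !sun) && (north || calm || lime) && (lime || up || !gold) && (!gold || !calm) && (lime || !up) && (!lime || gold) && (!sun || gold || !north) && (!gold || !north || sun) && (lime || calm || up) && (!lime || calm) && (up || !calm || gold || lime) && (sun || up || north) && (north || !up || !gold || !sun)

Try calm = true.
(sun) alone gives sun = true.
(!gold) alone gives gold = false.
(lime) alone gives lime = true.
But (!lime) is also a unit clause — contradiction.
Undo calm and try calm = false.
(north) alone gives north = true.
(sun) alone gives sun = true.
(!gold) alone gives gold = false.
But (gold) is also a unit clause — contradiction.
Either choice for calm ends in contradiction.
No assignment satisfies every clause.

No, unsatisfiable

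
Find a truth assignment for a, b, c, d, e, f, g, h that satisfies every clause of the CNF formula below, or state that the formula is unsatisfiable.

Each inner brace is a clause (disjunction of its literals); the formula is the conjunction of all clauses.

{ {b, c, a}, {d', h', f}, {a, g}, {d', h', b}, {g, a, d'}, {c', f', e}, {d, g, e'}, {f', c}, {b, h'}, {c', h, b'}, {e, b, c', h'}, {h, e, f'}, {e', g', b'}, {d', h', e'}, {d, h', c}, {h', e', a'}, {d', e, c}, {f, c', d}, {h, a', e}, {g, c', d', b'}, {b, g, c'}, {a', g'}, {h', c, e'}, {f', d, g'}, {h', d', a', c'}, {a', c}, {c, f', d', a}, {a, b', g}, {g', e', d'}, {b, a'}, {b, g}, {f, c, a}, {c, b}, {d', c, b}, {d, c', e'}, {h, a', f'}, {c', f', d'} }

a=0, b=0, c=1, d=1, e=0, f=0, g=1, h=0

Branch on a: set a = 0.
Unit clause (g) forces g = 1.
Branch on b: set b = 0.
Unit clause (c) forces c = 1.
Unit clause (h') forces h = 0.
Branch on f: set f = 0.
Unit clause (d) forces d = 1.
Unit clause (e') forces e = 0.
Every clause now holds.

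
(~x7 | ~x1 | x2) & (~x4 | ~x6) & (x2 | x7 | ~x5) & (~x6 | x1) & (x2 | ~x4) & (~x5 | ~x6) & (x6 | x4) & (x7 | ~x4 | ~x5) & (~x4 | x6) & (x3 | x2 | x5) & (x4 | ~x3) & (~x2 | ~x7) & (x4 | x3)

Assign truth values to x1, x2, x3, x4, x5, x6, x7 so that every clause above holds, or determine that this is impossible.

Try x4 = 0.
From the singleton clause (x6), x6 = 1.
From the singleton clause (x1), x1 = 1.
From the singleton clause (~x5), x5 = 0.
From the singleton clause (~x3), x3 = 0.
But (x3) is also a unit clause — contradiction.
Undo x4 and try x4 = 1.
From the singleton clause (~x6), x6 = 0.
But (x6) is also a unit clause — contradiction.
Neither x4 = 1 nor x4 = 0 works.

UNSATISFIABLE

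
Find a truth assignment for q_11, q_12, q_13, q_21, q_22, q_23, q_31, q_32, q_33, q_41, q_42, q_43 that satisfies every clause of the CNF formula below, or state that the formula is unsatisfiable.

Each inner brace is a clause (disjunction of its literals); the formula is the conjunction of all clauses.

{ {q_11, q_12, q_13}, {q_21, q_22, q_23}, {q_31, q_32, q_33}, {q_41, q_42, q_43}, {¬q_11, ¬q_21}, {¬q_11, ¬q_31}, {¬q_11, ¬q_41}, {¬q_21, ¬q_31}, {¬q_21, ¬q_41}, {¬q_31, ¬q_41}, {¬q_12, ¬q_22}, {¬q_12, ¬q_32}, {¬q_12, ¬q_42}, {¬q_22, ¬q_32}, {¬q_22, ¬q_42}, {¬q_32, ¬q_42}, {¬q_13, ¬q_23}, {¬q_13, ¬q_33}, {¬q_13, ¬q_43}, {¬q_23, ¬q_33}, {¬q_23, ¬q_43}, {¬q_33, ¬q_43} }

Branch on q_11: set q_11 = False.
Branch on q_12: set q_12 = True.
(¬q_22) alone gives q_22 = False.
(¬q_32) alone gives q_32 = False.
(¬q_42) alone gives q_42 = False.
Branch on q_21: set q_21 = True.
(¬q_31) alone gives q_31 = False.
(q_33) alone gives q_33 = True.
(¬q_41) alone gives q_41 = False.
(q_43) alone gives q_43 = True.
But (¬q_43) is also a unit clause — contradiction.
Undo q_21 and try q_21 = False.
(q_23) alone gives q_23 = True.
(¬q_13) alone gives q_13 = False.
(¬q_33) alone gives q_33 = False.
(q_31) alone gives q_31 = True.
(¬q_41) alone gives q_41 = False.
(q_43) alone gives q_43 = True.
But (¬q_43) is also a unit clause — contradiction.
Either choice for q_21 ends in contradiction.
Undo q_12 and try q_12 = False.
(q_13) alone gives q_13 = True.
(¬q_23) alone gives q_23 = False.
(¬q_33) alone gives q_33 = False.
(¬q_43) alone gives q_43 = False.
Branch on q_21: set q_21 = True.
(¬q_31) alone gives q_31 = False.
(q_32) alone gives q_32 = True.
(¬q_41) alone gives q_41 = False.
(q_42) alone gives q_42 = True.
But (¬q_42) is also a unit clause — contradiction.
Undo q_21 and try q_21 = False.
(q_22) alone gives q_22 = True.
(¬q_32) alone gives q_32 = False.
(q_31) alone gives q_31 = True.
(¬q_41) alone gives q_41 = False.
(q_42) alone gives q_42 = True.
But (¬q_42) is also a unit clause — contradiction.
Either choice for q_21 ends in contradiction.
Either choice for q_12 ends in contradiction.
Undo q_11 and try q_11 = True.
(¬q_21) alone gives q_21 = False.
(¬q_31) alone gives q_31 = False.
(¬q_41) alone gives q_41 = False.
Branch on q_22: set q_22 = True.
(¬q_12) alone gives q_12 = False.
(¬q_32) alone gives q_32 = False.
(q_33) alone gives q_33 = True.
(¬q_42) alone gives q_42 = False.
(q_43) alone gives q_43 = True.
But (¬q_43) is also a unit clause — contradiction.
Undo q_22 and try q_22 = False.
(q_23) alone gives q_23 = True.
(¬q_13) alone gives q_13 = False.
(¬q_33) alone gives q_33 = False.
(q_32) alone gives q_32 = True.
(¬q_12) alone gives q_12 = False.
(¬q_42) alone gives q_42 = False.
(q_43) alone gives q_43 = True.
But (¬q_43) is also a unit clause — contradiction.
Either choice for q_22 ends in contradiction.
Either choice for q_11 ends in contradiction.

UNSATISFIABLE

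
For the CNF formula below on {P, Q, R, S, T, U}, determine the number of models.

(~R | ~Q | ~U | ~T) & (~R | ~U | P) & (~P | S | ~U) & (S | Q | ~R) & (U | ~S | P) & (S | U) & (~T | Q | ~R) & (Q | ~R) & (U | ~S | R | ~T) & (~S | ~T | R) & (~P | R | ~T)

There are 2^6 = 64 truth assignments over (P, Q, R, S, T, U).
Split on R. With R = 1, the clauses containing R are satisfied and ~R drops from the rest; 3 of the 2^5 = 32 assignments to the other variables satisfy what remains.
With R = 0, by the same count on the reduced clause set, 10 assignments work.
(One model: P=F, Q=F, R=F, S=F, T=F, U=T.)
Total: 3 + 10 = 13.

13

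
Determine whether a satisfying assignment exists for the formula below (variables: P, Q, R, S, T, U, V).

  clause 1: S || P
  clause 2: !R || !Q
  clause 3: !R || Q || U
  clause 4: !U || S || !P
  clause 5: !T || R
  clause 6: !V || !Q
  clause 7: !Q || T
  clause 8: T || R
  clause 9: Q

(Q) alone gives Q = true.
(!R) alone gives R = false.
(!T) alone gives T = false.
Now (T) is unsatisfied and unit — conflict.
No assignment satisfies every clause.

No, unsatisfiable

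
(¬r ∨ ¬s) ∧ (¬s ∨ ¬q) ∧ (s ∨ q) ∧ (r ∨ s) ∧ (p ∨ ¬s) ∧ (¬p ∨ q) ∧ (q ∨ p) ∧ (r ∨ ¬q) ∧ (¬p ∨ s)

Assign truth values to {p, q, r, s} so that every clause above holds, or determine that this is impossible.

Suppose r = True.
Unit clause (¬s) forces s = False.
Unit clause (q) forces q = True.
Unit clause (¬p) forces p = False.
This assignment satisfies each clause.

p ↦ False; q ↦ True; r ↦ True; s ↦ False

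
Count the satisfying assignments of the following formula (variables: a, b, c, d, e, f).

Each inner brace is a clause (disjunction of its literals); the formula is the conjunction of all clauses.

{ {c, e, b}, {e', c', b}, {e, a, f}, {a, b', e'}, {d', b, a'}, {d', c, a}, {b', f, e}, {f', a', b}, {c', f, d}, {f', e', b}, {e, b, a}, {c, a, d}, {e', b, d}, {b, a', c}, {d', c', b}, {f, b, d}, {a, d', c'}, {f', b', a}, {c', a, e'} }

11

There are 2^6 = 64 truth assignments over (a, b, c, d, e, f).
Split on f. With f = 1, the clauses containing f are satisfied and f' drops from the rest; 8 of the 2^5 = 32 assignments to the other variables satisfy what remains.
With f = 0, by the same count on the reduced clause set, 3 assignments work.
(One model: a=T, b=T, c=F, d=F, e=F, f=T.)
Total: 8 + 3 = 11.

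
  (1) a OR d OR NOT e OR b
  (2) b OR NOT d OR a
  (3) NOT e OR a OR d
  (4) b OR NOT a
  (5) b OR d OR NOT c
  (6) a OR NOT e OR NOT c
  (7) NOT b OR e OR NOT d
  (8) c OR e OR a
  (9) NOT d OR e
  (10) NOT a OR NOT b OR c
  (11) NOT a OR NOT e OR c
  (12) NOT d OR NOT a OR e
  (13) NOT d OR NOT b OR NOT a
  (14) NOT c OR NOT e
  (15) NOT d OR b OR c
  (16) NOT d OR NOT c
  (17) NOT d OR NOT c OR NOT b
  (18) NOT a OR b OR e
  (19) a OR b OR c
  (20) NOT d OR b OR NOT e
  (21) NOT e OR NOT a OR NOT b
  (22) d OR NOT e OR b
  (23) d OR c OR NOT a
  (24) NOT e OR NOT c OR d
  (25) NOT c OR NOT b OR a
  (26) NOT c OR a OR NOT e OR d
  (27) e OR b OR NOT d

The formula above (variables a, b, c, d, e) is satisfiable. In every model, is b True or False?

True

Suppose b = false.
(NOT a) alone gives a = false.
(NOT d) alone gives d = false.
(NOT e) alone gives e = false.
(NOT c) alone gives c = false.
Now (c) is unsatisfied and unit — conflict.
So every satisfying assignment has b = True.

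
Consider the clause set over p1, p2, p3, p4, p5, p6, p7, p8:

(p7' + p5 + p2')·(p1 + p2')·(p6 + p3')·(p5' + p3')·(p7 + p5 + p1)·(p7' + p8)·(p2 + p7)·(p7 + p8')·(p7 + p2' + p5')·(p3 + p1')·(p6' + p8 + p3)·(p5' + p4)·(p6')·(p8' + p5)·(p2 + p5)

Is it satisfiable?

Yes

The clause (p6') is unit, so p6 = 0.
The clause (p3') is unit, so p3 = 0.
The clause (p1') is unit, so p1 = 0.
The clause (p2') is unit, so p2 = 0.
The clause (p7) is unit, so p7 = 1.
The clause (p8) is unit, so p8 = 1.
The clause (p5) is unit, so p5 = 1.
The clause (p4) is unit, so p4 = 1.
Every clause now holds.
A satisfying assignment: p1 ↦ 0, p2 ↦ 0, p3 ↦ 0, p4 ↦ 1, p5 ↦ 1, p6 ↦ 0, p7 ↦ 1, p8 ↦ 1.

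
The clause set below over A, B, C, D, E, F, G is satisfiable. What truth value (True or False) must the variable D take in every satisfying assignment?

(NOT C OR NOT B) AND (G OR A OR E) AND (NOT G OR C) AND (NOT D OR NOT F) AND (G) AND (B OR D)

True

Suppose D = false.
From the singleton clause (G), G = true.
From the singleton clause (C), C = true.
From the singleton clause (NOT B), B = false.
Now (B) is unsatisfied and unit — conflict.
So every satisfying assignment has D = True.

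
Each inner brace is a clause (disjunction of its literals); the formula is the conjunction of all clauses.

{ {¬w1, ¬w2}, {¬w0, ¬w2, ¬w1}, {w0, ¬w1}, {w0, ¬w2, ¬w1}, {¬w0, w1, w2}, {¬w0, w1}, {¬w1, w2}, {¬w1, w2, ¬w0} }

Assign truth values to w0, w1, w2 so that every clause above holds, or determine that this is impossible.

w0=False,  w1=False,  w2=True

Branch on w1: set w1 = False.
Unit clause (¬w0) forces w0 = False.
All clauses hold; w2 can take either value.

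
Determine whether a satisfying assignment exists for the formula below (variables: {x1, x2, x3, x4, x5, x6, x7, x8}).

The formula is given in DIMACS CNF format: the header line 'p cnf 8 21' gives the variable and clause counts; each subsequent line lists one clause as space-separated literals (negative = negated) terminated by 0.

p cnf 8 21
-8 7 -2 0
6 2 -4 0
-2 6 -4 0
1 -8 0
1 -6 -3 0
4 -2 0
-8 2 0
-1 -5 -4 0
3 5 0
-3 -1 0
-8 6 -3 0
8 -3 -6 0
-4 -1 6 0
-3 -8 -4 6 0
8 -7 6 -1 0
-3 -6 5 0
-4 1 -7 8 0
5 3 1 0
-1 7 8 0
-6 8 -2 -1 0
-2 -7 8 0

Case x1 = False:
(¬x8) alone gives x8 = False.
Case x6 = False:
Case x2 = False:
(¬x4) alone gives x4 = False.
Case x3 = True:
No clause remains; x5, x7 are free.
A satisfying assignment: x1=False, x2=False, x3=True, x4=False, x5=True, x6=False, x7=True, x8=False.

Yes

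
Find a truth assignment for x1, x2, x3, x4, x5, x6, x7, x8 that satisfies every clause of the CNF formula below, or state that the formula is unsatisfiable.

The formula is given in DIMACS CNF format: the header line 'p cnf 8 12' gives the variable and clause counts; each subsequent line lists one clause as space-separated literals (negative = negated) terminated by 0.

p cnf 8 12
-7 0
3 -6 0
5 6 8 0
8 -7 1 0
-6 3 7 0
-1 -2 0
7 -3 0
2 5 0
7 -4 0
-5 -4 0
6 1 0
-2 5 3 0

x1: True,  x2: False,  x3: False,  x4: False,  x5: True,  x6: False,  x7: False,  x8: True

(¬x7) alone gives x7 = False.
(¬x3) alone gives x3 = False.
(¬x6) alone gives x6 = False.
(¬x4) alone gives x4 = False.
(x1) alone gives x1 = True.
(¬x2) alone gives x2 = False.
(x5) alone gives x5 = True.
All clauses hold; x8 can take either value.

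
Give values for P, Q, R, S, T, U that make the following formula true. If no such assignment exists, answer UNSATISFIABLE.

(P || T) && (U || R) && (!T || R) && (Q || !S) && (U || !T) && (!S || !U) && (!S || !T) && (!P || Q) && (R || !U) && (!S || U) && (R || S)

Suppose P = true.
Unit clause (Q) forces Q = true.
Suppose U = true.
Unit clause (!S) forces S = false.
Unit clause (R) forces R = true.
All clauses hold; T can take either value.

P: true,  Q: true,  R: true,  S: false,  T: true,  U: true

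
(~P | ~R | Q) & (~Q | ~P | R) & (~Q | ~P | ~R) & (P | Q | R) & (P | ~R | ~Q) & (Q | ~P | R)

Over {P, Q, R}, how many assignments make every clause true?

There are 2^3 = 8 truth assignments over (P, Q, R).
Check each against the 6 clauses (columns in the order P, Q, R):
  F F F  ✗ fails (P | Q | R)
  F F T  ✓ satisfies all
  F T F  ✓ satisfies all
  F T T  ✗ fails (P | ~R | ~Q)
  T F F  ✗ fails (Q | ~P | R)
  T F T  ✗ fails (~P | ~R | Q)
  T T F  ✗ fails (~Q | ~P | R)
  T T T  ✗ fails (~Q | ~P | ~R)
2 of the 8 rows are models.

2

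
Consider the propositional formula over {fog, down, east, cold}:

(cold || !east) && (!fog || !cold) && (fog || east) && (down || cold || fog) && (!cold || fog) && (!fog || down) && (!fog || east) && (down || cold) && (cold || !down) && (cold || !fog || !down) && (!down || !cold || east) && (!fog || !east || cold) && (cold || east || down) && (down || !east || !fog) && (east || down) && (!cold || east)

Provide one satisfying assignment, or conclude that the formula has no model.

UNSATISFIABLE

Suppose cold = true.
From the singleton clause (!fog), fog = false.
That conflicts with the unit clause (fog).
Undo cold and try cold = false.
From the singleton clause (!east), east = false.
From the singleton clause (fog), fog = true.
That conflicts with the unit clause (!fog).
Both values of cold lead to a conflict.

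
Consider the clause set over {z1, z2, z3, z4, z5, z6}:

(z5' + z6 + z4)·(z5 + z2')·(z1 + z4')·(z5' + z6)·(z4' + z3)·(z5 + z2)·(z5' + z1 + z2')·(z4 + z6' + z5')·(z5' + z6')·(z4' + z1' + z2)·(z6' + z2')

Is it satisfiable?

Case z5 = 1:
(z6) alone gives z6 = 1.
Now (z6') is unsatisfied and unit — conflict.
Undo z5 and try z5 = 0.
(z2') alone gives z2 = 0.
Now (z2) is unsatisfied and unit — conflict.
Either choice for z5 ends in contradiction.
No assignment satisfies every clause.

No, unsatisfiable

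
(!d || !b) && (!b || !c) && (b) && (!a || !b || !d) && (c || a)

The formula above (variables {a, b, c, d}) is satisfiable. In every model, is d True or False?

False

Suppose d = true.
The clause (!b) is unit, so b = false.
But (b) is also a unit clause — contradiction.
So every satisfying assignment has d = False.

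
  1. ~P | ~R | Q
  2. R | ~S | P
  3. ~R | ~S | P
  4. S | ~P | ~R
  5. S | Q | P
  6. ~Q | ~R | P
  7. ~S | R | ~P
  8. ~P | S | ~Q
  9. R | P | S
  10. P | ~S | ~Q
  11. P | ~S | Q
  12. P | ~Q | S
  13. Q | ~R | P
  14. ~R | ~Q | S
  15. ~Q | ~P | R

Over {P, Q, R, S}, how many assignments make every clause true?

There are 2^4 = 16 truth assignments over (P, Q, R, S).
Split on P. With P = 1, the clauses containing P are satisfied and ~P drops from the rest; 2 of the 2^3 = 8 assignments to the other variables satisfy what remains.
With P = 0, by the same count on the reduced clause set, 0 assignments work.
(One model: P=T, Q=F, R=F, S=F.)
Total: 2 + 0 = 2.

2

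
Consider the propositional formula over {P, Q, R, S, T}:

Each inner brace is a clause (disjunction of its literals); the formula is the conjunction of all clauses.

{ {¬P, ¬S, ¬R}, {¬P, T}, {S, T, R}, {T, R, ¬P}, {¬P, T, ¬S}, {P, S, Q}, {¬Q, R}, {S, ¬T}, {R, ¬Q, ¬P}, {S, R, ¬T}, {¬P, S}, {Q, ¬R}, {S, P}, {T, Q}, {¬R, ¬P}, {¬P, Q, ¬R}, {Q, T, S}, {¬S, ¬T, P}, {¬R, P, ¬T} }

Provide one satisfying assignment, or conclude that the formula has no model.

P=True; Q=False; R=False; S=True; T=True

Suppose P = True.
The clause (T) is unit, so T = True.
The clause (S) is unit, so S = True.
The clause (¬R) is unit, so R = False.
The clause (¬Q) is unit, so Q = False.
Every clause now holds.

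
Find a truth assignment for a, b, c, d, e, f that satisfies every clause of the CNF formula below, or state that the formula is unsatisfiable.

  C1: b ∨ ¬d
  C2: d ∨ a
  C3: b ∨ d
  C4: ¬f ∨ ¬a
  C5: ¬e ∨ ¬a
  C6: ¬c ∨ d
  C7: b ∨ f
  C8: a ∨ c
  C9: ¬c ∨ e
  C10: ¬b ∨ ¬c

Try b = True.
(¬c) alone gives c = False.
(a) alone gives a = True.
(¬f) alone gives f = False.
(¬e) alone gives e = False.
All clauses hold; d can take either value.

a=True; b=True; c=False; d=True; e=False; f=False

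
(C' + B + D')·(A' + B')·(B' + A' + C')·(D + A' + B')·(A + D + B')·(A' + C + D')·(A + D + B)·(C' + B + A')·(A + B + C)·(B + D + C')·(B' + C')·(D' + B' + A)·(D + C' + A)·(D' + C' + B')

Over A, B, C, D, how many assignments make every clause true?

1

There are 2^4 = 16 truth assignments over (A, B, C, D).
Split on B. With B = 1, the clauses containing B are satisfied and B' drops from the rest; 0 of the 2^3 = 8 assignments to the other variables satisfy what remains.
With B = 0, by the same count on the reduced clause set, 1 assignment works.
(One model: A=T, B=F, C=F, D=F.)
Total: 0 + 1 = 1.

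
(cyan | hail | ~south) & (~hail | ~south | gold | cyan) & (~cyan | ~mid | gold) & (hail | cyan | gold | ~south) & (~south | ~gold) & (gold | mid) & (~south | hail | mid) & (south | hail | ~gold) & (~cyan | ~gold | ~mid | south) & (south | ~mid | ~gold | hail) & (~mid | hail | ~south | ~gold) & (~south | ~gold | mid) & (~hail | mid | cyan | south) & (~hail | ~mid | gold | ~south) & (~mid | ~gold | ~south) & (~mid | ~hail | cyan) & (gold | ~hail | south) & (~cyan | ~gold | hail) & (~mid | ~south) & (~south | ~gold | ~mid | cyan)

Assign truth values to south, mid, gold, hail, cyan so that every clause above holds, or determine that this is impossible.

south: 0, mid: 1, gold: 0, hail: 0, cyan: 0

Branch on south: set south = 0.
Branch on gold: set gold = 0.
Unit clause (mid) forces mid = 1.
Unit clause (~cyan) forces cyan = 0.
Unit clause (~hail) forces hail = 0.
Every clause now holds.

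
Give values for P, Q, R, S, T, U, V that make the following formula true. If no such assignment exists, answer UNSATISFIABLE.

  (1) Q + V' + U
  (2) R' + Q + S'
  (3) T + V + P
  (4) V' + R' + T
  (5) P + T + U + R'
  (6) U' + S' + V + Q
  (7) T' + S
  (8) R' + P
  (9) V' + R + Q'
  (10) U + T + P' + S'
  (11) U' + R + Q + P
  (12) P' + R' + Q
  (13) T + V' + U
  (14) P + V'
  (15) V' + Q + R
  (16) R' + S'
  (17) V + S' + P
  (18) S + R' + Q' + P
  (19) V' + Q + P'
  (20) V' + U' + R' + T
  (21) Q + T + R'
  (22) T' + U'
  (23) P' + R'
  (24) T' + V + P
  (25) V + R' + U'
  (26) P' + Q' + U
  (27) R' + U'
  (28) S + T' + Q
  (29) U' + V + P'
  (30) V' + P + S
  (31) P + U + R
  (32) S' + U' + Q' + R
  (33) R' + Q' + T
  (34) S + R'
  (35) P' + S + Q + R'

P: 1; Q: 0; R: 0; S: 1; T: 1; U: 0; V: 0

Try T = 1.
The clause (S) is unit, so S = 1.
The clause (R') is unit, so R = 0.
The clause (U') is unit, so U = 0.
The clause (P) is unit, so P = 1.
The clause (Q') is unit, so Q = 0.
The clause (V') is unit, so V = 0.
All clauses are satisfied.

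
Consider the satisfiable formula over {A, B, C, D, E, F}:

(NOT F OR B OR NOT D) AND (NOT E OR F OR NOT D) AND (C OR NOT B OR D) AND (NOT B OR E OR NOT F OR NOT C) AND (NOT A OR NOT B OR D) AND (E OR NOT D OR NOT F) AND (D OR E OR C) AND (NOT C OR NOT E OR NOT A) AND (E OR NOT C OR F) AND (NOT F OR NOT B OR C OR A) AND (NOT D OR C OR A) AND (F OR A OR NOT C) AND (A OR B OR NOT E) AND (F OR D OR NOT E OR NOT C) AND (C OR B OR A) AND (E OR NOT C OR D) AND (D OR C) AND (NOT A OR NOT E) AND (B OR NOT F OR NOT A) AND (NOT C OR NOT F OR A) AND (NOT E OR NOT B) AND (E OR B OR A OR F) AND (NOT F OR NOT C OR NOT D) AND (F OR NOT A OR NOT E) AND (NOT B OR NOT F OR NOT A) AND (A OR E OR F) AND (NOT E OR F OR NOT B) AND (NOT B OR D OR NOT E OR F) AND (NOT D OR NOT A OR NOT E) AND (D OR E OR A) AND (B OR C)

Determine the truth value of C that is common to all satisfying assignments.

False

Suppose C = true.
Case E = false:
From the singleton clause (F), F = true.
From the singleton clause (NOT B), B = false.
From the singleton clause (NOT D), D = false.
But (D) is also a unit clause — contradiction.
So E must be the other value — set E = true.
From the singleton clause (NOT A), A = false.
From the singleton clause (F), F = true.
But (NOT F) is also a unit clause — contradiction.
Either choice for E ends in contradiction.
So every satisfying assignment has C = False.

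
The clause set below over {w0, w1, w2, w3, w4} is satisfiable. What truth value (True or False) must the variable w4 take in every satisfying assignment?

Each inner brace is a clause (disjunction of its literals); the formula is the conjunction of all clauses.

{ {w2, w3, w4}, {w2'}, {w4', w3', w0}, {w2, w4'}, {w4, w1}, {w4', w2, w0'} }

Suppose w4 = 1.
Unit clause (w2') forces w2 = 0.
That conflicts with the unit clause (w2).
So every satisfying assignment has w4 = False.

False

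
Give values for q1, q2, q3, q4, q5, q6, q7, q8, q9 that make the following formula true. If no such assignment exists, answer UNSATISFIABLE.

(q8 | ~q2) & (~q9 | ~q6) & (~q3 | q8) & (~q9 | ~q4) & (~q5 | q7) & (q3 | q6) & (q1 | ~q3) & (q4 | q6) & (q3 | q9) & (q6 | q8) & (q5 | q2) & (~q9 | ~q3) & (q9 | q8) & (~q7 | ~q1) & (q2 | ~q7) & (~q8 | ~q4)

q1=1; q2=1; q3=1; q4=0; q5=0; q6=1; q7=0; q8=1; q9=0

Suppose q8 = 1.
From the singleton clause (~q4), q4 = 0.
From the singleton clause (q6), q6 = 1.
From the singleton clause (~q9), q9 = 0.
From the singleton clause (q3), q3 = 1.
From the singleton clause (q1), q1 = 1.
From the singleton clause (~q7), q7 = 0.
From the singleton clause (~q5), q5 = 0.
From the singleton clause (q2), q2 = 1.
All clauses are satisfied.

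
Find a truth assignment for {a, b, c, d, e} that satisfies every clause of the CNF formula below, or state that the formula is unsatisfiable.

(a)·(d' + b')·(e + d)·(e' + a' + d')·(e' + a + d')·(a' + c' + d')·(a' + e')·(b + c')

a=1; b=0; c=0; d=1; e=0

From the singleton clause (a), a = 1.
From the singleton clause (e'), e = 0.
From the singleton clause (d), d = 1.
From the singleton clause (b'), b = 0.
From the singleton clause (c'), c = 0.
All clauses are satisfied.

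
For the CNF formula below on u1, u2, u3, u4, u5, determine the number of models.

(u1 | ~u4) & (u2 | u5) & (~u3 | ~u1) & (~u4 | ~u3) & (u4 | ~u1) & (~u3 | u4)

There are 2^5 = 32 truth assignments over (u1, u2, u3, u4, u5).
Split on u3. With u3 = 1, the clauses containing u3 are satisfied and ~u3 drops from the rest; 0 of the 2^4 = 16 assignments to the other variables satisfy what remains.
With u3 = 0, by the same count on the reduced clause set, 6 assignments work.
Total: 0 + 6 = 6.

6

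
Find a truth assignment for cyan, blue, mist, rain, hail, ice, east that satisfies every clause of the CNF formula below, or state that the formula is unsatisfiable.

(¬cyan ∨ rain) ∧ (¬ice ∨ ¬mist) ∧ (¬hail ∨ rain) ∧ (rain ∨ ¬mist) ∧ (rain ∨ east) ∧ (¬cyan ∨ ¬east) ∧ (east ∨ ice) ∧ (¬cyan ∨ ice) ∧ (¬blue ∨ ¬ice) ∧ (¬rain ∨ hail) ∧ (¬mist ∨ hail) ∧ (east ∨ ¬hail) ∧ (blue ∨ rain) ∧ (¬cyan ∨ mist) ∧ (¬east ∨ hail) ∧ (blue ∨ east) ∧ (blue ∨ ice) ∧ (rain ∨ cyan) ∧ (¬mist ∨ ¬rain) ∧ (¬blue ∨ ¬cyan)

Branch on cyan: set cyan = False.
From the singleton clause (rain), rain = True.
From the singleton clause (hail), hail = True.
From the singleton clause (east), east = True.
From the singleton clause (¬mist), mist = False.
Branch on blue: set blue = False.
From the singleton clause (ice), ice = True.
This assignment satisfies each clause.

cyan=False; blue=False; mist=False; rain=True; hail=True; ice=True; east=True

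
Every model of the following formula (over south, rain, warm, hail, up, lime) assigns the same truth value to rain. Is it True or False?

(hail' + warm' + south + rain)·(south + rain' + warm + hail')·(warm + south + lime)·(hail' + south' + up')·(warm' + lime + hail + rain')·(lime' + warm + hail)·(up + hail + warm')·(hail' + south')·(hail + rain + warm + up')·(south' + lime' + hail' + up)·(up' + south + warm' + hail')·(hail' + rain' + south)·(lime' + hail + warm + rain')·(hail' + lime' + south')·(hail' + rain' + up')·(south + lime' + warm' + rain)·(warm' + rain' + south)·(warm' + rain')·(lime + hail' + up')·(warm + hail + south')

False

Suppose rain = 1.
From the singleton clause (warm'), warm = 0.
Suppose south = 1.
From the singleton clause (hail'), hail = 0.
Now (hail) is unsatisfied and unit — conflict.
So south must be the other value — set south = 0.
From the singleton clause (hail'), hail = 0.
From the singleton clause (lime), lime = 1.
Now (lime') is unsatisfied and unit — conflict.
Neither south = 1 nor south = 0 works.
So every satisfying assignment has rain = False.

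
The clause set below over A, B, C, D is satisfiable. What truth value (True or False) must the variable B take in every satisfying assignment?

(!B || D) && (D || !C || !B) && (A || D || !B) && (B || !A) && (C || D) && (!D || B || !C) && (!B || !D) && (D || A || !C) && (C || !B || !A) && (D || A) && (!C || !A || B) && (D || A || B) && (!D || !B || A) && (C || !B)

False

Suppose B = true.
From the singleton clause (D), D = true.
That conflicts with the unit clause (!D).
So every satisfying assignment has B = False.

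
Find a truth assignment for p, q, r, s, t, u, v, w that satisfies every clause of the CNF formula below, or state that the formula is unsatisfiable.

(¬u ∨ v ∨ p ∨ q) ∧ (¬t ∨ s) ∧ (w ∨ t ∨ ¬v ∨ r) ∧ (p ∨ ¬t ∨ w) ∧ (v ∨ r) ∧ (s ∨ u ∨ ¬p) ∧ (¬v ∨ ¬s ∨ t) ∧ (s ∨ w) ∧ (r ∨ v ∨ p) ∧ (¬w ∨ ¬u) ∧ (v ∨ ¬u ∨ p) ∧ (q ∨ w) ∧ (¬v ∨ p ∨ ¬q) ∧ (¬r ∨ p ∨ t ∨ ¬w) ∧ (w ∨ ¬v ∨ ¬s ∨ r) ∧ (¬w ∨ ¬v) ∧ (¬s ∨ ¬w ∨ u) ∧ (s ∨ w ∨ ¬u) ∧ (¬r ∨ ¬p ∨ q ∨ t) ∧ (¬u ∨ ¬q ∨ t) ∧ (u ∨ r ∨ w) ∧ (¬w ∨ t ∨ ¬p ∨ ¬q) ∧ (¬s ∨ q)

Branch on t: set t = True.
From the singleton clause (s), s = True.
From the singleton clause (q), q = True.
Branch on p: set p = True.
Branch on v: set v = True.
From the singleton clause (¬w), w = False.
From the singleton clause (r), r = True.
All clauses hold; u can take either value.

p: True; q: True; r: True; s: True; t: True; u: True; v: True; w: False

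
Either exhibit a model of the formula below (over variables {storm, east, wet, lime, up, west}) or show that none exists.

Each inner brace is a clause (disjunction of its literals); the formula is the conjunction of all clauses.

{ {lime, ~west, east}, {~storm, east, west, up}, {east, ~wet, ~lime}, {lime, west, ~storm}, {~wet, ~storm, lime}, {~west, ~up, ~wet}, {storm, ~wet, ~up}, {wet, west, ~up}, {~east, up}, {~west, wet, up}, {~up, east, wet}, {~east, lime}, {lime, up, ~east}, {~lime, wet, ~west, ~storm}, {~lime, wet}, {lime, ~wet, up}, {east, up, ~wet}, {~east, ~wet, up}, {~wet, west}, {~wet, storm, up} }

Try east = 0.
Try lime = 0.
(~west) alone gives west = 0.
(~storm) alone gives storm = 0.
(~wet) alone gives wet = 0.
(~up) alone gives up = 0.
This assignment satisfies each clause.

storm: 0,  east: 0,  wet: 0,  lime: 0,  up: 0,  west: 0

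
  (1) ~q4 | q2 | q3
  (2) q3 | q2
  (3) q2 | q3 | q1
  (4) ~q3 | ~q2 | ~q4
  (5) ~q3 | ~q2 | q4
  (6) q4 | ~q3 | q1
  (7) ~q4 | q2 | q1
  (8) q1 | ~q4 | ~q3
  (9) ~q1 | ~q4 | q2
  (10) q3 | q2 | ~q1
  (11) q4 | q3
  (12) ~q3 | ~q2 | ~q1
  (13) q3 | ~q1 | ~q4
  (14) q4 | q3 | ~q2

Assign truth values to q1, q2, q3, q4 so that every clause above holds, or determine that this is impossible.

Branch on q3: set q3 = 1.
Branch on q2: set q2 = 0.
Branch on q4: set q4 = 0.
From the singleton clause (q1), q1 = 1.
All clauses are satisfied.

q1=1, q2=0, q3=1, q4=0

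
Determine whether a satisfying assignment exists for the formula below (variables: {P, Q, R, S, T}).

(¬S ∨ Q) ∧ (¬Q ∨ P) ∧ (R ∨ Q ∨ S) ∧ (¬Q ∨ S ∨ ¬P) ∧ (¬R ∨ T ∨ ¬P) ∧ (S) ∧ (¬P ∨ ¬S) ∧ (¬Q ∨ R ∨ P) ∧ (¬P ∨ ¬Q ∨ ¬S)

No, unsatisfiable

From the singleton clause (S), S = True.
From the singleton clause (Q), Q = True.
From the singleton clause (P), P = True.
That conflicts with the unit clause (¬P).
No assignment satisfies every clause.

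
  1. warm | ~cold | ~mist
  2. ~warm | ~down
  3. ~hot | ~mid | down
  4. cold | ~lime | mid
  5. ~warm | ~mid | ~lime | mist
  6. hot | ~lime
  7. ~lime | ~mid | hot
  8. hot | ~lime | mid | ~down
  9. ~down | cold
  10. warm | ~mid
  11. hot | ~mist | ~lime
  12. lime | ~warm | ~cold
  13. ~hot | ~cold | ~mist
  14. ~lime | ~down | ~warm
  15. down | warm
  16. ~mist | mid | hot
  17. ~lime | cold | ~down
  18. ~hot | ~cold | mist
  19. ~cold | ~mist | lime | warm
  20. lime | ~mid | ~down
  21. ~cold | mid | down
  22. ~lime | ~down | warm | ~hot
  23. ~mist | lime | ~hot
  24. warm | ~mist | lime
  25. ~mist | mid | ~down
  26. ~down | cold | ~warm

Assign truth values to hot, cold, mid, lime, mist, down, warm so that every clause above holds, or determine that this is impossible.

hot=0, cold=0, mid=1, lime=0, mist=1, down=0, warm=1

Case warm = 1:
Unit clause (~down) forces down = 0.
Case hot = 0:
Unit clause (~lime) forces lime = 0.
Unit clause (~cold) forces cold = 0.
Case mist = 1:
Unit clause (mid) forces mid = 1.
Every clause now holds.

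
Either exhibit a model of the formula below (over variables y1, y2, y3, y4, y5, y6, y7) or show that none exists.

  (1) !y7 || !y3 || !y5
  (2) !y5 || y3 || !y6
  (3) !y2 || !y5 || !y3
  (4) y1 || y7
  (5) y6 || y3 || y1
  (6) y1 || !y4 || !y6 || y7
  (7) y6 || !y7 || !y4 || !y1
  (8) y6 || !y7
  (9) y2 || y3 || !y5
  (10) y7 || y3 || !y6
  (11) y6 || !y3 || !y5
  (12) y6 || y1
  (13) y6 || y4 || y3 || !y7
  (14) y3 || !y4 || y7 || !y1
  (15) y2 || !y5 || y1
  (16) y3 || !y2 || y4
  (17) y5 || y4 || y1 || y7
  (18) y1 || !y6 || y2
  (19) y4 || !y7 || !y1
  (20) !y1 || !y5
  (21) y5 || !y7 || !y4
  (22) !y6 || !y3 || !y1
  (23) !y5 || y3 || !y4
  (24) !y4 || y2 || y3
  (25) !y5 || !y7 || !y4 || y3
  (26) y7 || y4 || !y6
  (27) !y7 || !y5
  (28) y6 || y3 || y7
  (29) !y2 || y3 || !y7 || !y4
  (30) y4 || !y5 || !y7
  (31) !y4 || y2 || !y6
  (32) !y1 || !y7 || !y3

Branch on y1: set y1 = false.
From the singleton clause (y7), y7 = true.
From the singleton clause (y6), y6 = true.
From the singleton clause (y2), y2 = true.
From the singleton clause (!y5), y5 = false.
From the singleton clause (!y4), y4 = false.
From the singleton clause (y3), y3 = true.
Every clause now holds.

y1 ↦ false,  y2 ↦ true,  y3 ↦ true,  y4 ↦ false,  y5 ↦ false,  y6 ↦ true,  y7 ↦ true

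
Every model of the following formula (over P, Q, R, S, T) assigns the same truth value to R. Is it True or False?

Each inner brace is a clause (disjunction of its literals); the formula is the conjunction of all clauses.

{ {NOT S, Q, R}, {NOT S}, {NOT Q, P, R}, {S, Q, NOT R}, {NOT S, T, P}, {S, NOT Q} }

Suppose R = true.
(NOT S) alone gives S = false.
(Q) alone gives Q = true.
But (NOT Q) is also a unit clause — contradiction.
So every satisfying assignment has R = False.

False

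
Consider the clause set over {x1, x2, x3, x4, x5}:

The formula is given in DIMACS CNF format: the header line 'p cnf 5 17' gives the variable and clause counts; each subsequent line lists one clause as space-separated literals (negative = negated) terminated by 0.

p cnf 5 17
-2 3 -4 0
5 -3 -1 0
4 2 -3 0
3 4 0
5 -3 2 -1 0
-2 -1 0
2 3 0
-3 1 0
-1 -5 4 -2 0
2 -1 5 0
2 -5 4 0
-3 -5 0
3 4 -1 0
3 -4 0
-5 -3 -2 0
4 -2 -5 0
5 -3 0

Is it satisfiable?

Case x3 = True:
Unit clause (x1) forces x1 = True.
Unit clause (x5) forces x5 = True.
That conflicts with the unit clause (¬x5).
That branch fails; take x3 = False instead.
Unit clause (x4) forces x4 = True.
That conflicts with the unit clause (¬x4).
Neither x3 = True nor x3 = False works.
No assignment satisfies every clause.

No, unsatisfiable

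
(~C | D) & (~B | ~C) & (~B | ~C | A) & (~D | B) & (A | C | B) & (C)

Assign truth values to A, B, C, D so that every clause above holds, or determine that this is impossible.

From the singleton clause (C), C = 1.
From the singleton clause (D), D = 1.
From the singleton clause (~B), B = 0.
But (B) is also a unit clause — contradiction.

UNSATISFIABLE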